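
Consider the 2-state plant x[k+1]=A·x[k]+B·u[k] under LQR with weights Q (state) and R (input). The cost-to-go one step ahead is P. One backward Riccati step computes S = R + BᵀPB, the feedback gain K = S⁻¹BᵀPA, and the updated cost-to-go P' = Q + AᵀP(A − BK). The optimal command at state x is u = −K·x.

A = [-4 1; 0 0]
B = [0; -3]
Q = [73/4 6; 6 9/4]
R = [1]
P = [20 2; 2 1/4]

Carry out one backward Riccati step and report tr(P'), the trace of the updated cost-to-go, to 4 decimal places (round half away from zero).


172.1923

BᵀP = [-6.0000 -0.7500]
S = R + BᵀPB = [1] + [2.2500] = [3.2500]
BᵀPA = [24.0000 -6.0000]
K = S⁻¹·BᵀPA = [7.3846 -1.8462]
A−BK = [-4.0000 1.0000; 22.1538 -5.5385]
AᵀP(A−BK) = [142.7692 -35.6923; -35.6923 8.9231]
P' = Q + AᵀP(A−BK) = [161.0192 -29.6923; -29.6923 11.1731]
tr(P') = 172.1923


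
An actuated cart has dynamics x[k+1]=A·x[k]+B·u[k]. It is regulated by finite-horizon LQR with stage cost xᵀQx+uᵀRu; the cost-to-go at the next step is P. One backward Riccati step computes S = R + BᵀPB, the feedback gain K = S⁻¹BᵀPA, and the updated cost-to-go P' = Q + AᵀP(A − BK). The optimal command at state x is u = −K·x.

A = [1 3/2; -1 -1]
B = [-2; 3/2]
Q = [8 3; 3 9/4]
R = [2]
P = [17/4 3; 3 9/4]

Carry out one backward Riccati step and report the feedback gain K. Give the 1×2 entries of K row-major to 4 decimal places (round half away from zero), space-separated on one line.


BᵀP = [-4.0000 -2.6250]
S = R + BᵀPB = [2] + [4.0625] = [6.0625]
BᵀPA = [-1.3750 -3.3750]
K = S⁻¹·BᵀPA = [-0.2268 -0.5567]
A−BK = [0.5464 0.3866; -0.6598 -0.1649]
AᵀP(A−BK) = [0.1881 0.3595; 0.3595 0.9336]
P' = Q + AᵀP(A−BK) = [8.1881 3.3595; 3.3595 3.1836]
tr(P') = 11.3718

-0.2268 -0.5567


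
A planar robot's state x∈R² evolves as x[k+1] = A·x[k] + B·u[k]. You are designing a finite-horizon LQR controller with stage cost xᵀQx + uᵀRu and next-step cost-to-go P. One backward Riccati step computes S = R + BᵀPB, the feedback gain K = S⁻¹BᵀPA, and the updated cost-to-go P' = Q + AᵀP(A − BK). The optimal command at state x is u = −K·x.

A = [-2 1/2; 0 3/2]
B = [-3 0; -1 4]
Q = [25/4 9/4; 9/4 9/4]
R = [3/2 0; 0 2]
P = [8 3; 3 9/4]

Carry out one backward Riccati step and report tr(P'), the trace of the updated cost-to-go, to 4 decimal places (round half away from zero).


BᵀP = [-27.0000 -11.2500; 12.0000 9.0000]
S = R + BᵀPB = [3/2 0; 0 2] + [92.2500 -45.0000; -45.0000 36.0000] = [93.7500 -45.0000; -45.0000 38.0000]
BᵀPA = [54.0000 -30.3750; -24.0000 19.5000]
K = S⁻¹·BᵀPA = [0.6322 -0.1800; 0.1171 0.3000]
A−BK = [-0.1034 -0.0400; 0.1639 0.1200]
AᵀP(A−BK) = [0.6712 -0.0800; -0.0800 0.2450]
P' = Q + AᵀP(A−BK) = [6.9212 2.1700; 2.1700 2.4950]
tr(P') = 9.4162

9.4162


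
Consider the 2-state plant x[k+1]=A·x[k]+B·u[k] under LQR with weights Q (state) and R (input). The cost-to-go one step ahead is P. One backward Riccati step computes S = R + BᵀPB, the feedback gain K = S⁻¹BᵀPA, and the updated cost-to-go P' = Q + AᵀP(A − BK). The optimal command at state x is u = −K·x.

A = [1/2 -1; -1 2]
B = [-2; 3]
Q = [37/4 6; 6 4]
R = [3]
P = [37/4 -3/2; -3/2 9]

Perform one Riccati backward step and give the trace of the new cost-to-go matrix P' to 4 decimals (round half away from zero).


BᵀP = [-23.0000 30.0000]
S = R + BᵀPB = [3] + [136.0000] = [139.0000]
BᵀPA = [-41.5000 83.0000]
K = S⁻¹·BᵀPA = [-0.2986 0.5971]
A−BK = [-0.0971 0.1942; -0.1043 0.2086]
AᵀP(A−BK) = [0.4222 -0.8444; -0.8444 1.6888]
P' = Q + AᵀP(A−BK) = [9.6722 5.1556; 5.1556 5.6888]
tr(P') = 15.3611

15.3611


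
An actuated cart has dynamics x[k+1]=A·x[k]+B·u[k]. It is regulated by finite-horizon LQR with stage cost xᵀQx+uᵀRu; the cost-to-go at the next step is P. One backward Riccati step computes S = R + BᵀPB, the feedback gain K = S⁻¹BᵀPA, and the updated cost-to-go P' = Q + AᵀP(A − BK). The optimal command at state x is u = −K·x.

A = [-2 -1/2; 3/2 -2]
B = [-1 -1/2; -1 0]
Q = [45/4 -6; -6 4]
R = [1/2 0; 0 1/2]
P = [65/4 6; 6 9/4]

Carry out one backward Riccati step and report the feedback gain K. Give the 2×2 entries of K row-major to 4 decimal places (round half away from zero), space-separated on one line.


BᵀP = [-22.2500 -8.2500; -8.1250 -3.0000]
S = R + BᵀPB = [1/2 0; 0 1/2] + [30.5000 11.1250; 11.1250 4.0625] = [31.0000 11.1250; 11.1250 4.5625]
BᵀPA = [32.1250 27.6250; 11.7500 10.0625]
K = S⁻¹·BᵀPA = [0.8970 0.7975; 0.3882 0.2608]
A−BK = [-0.9089 0.4279; 2.3970 -1.2025]
AᵀP(A−BK) = [0.6858 0.3148; 0.3148 0.4063]
P' = Q + AᵀP(A−BK) = [11.9358 -5.6852; -5.6852 4.4063]
tr(P') = 16.3421

0.8970 0.7975 0.3882 0.2608


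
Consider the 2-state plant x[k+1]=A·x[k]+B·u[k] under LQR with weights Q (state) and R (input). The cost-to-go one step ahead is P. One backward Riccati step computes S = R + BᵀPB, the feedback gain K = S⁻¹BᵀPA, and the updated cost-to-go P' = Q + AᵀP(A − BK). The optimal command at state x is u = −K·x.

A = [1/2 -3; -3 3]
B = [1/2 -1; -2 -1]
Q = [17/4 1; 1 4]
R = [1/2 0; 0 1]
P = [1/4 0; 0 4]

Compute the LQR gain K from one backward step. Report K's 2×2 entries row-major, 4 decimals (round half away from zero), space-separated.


BᵀP = [0.1250 -8.0000; -0.2500 -4.0000]
S = R + BᵀPB = [1/2 0; 0 1] + [16.0625 7.8750; 7.8750 4.2500] = [16.5625 7.8750; 7.8750 5.2500]
BᵀPA = [24.0625 -24.3750; 11.8750 -11.2500]
K = S⁻¹·BᵀPA = [1.3158 -1.5789; 0.2882 0.2256]
A−BK = [0.1303 -1.9850; -0.0802 0.0677]
AᵀP(A−BK) = [0.9787 -1.0602; -1.0602 2.3008]
P' = Q + AᵀP(A−BK) = [5.2287 -0.0602; -0.0602 6.3008]
tr(P') = 11.5294

1.3158 -1.5789 0.2882 0.2256


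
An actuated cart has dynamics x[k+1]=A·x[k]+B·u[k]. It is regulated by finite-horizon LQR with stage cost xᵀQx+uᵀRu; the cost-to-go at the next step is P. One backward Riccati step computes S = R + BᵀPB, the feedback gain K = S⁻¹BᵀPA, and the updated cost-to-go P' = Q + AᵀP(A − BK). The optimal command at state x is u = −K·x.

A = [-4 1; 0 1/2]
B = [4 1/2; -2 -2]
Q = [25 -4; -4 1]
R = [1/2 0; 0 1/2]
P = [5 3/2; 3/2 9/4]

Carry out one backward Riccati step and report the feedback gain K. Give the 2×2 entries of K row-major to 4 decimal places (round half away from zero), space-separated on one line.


-1.1270 0.3155 1.0579 -0.5304

BᵀP = [17.0000 1.5000; -0.5000 -3.7500]
S = R + BᵀPB = [1/2 0; 0 1/2] + [65.0000 5.5000; 5.5000 7.2500] = [65.5000 5.5000; 5.5000 7.7500]
BᵀPA = [-68.0000 17.7500; 2.0000 -2.3750]
K = S⁻¹·BᵀPA = [-1.1270 0.3155; 1.0579 -0.5304]
A−BK = [-0.0209 0.0031; -0.1383 0.0703]
AᵀP(A−BK) = [1.2485 -0.4834; -0.4834 0.2022]
P' = Q + AᵀP(A−BK) = [26.2485 -4.4834; -4.4834 1.2022]
tr(P') = 27.4507


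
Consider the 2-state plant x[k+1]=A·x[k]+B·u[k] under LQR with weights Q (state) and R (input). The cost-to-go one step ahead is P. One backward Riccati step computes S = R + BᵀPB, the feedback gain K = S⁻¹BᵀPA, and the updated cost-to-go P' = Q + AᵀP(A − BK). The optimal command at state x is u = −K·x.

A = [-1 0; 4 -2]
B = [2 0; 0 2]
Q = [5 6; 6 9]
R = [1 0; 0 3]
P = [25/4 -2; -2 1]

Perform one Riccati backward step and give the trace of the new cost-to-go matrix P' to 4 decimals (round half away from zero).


BᵀP = [12.5000 -4.0000; -4.0000 2.0000]
S = R + BᵀPB = [1 0; 0 3] + [25.0000 -8.0000; -8.0000 4.0000] = [26.0000 -8.0000; -8.0000 7.0000]
BᵀPA = [-28.5000 8.0000; 12.0000 -4.0000]
K = S⁻¹·BᵀPA = [-0.8771 0.2034; 0.7119 -0.3390]
A−BK = [0.7542 -0.4068; 2.5763 -1.3220]
AᵀP(A−BK) = [4.7097 -2.1356; -2.1356 1.0169]
P' = Q + AᵀP(A−BK) = [9.7097 3.8644; 3.8644 10.0169]
tr(P') = 19.7267

19.7267


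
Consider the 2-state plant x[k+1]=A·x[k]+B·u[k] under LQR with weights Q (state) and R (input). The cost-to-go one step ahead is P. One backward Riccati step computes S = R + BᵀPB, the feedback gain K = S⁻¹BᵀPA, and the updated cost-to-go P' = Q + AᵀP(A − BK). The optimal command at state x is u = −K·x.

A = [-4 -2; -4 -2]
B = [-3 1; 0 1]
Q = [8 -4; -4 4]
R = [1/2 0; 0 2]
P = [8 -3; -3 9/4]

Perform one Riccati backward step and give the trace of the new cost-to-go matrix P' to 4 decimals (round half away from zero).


26.5753

BᵀP = [-24.0000 9.0000; 5.0000 -0.7500]
S = R + BᵀPB = [1/2 0; 0 2] + [72.0000 -15.0000; -15.0000 4.2500] = [72.5000 -15.0000; -15.0000 6.2500]
BᵀPA = [60.0000 30.0000; -17.0000 -8.5000]
K = S⁻¹·BᵀPA = [0.5260 0.2630; -1.4575 -0.7288]
A−BK = [-0.9644 -0.4822; -2.5425 -1.2712]
AᵀP(A−BK) = [11.6603 5.8301; 5.8301 2.9151]
P' = Q + AᵀP(A−BK) = [19.6603 1.8301; 1.8301 6.9151]
tr(P') = 26.5753


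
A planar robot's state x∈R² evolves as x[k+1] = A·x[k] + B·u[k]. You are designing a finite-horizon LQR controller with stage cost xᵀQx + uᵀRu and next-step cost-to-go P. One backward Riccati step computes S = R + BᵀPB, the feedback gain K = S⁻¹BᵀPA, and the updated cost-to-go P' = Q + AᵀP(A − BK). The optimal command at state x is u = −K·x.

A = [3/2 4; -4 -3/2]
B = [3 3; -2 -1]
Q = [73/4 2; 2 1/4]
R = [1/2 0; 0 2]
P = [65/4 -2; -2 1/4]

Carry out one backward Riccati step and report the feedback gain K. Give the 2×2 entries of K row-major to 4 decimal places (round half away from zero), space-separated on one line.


0.5013 1.0432 0.1155 0.2524

BᵀP = [52.7500 -6.5000; 50.7500 -6.2500]
S = R + BᵀPB = [1/2 0; 0 2] + [171.2500 164.7500; 164.7500 158.5000] = [171.7500 164.7500; 164.7500 160.5000]
BᵀPA = [105.1250 220.7500; 101.1250 212.3750]
K = S⁻¹·BᵀPA = [0.5013 1.0432; 0.1155 0.2524]
A−BK = [-0.3504 0.1132; -2.8819 0.8388]
AᵀP(A−BK) = [0.1846 0.3112; 0.3112 0.6759]
P' = Q + AᵀP(A−BK) = [18.4346 2.3112; 2.3112 0.9259]
tr(P') = 19.3604


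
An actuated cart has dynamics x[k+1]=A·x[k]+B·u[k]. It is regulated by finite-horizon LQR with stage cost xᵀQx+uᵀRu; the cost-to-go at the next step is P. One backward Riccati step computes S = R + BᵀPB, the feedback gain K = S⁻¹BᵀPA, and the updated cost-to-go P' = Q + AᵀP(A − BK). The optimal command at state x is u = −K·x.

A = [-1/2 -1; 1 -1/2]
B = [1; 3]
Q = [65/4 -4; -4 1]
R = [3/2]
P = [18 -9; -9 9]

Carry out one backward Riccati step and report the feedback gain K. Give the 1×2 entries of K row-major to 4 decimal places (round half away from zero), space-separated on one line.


BᵀP = [-9.0000 18.0000]
S = R + BᵀPB = [3/2] + [45.0000] = [46.5000]
BᵀPA = [22.5000 0.0000]
K = S⁻¹·BᵀPA = [0.4839 0.0000]
A−BK = [-0.9839 -1.0000; -0.4516 -0.5000]
AᵀP(A−BK) = [11.6129 11.2500; 11.2500 11.2500]
P' = Q + AᵀP(A−BK) = [27.8629 7.2500; 7.2500 12.2500]
tr(P') = 40.1129

0.4839 0.0000


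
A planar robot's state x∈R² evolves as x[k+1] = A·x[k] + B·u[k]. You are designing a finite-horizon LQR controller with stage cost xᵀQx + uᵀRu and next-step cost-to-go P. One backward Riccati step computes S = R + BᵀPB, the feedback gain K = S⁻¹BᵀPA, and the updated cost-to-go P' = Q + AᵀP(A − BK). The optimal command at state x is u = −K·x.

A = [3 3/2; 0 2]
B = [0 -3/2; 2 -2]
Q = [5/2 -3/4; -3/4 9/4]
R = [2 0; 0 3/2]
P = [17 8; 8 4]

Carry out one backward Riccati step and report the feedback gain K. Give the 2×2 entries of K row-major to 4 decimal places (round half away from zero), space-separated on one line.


BᵀP = [16.0000 8.0000; -41.5000 -20.0000]
S = R + BᵀPB = [2 0; 0 3/2] + [16.0000 -40.0000; -40.0000 102.2500] = [18.0000 -40.0000; -40.0000 103.7500]
BᵀPA = [48.0000 40.0000; -124.5000 -102.2500]
K = S⁻¹·BᵀPA = [0.0000 0.2243; -1.2000 -0.8991]
A−BK = [1.2000 0.1514; -2.4000 -0.2467]
AᵀP(A−BK) = [3.6000 1.8000; 1.8000 1.3486]
P' = Q + AᵀP(A−BK) = [6.1000 1.0500; 1.0500 3.5986]
tr(P') = 9.6986

0.0000 0.2243 -1.2000 -0.8991


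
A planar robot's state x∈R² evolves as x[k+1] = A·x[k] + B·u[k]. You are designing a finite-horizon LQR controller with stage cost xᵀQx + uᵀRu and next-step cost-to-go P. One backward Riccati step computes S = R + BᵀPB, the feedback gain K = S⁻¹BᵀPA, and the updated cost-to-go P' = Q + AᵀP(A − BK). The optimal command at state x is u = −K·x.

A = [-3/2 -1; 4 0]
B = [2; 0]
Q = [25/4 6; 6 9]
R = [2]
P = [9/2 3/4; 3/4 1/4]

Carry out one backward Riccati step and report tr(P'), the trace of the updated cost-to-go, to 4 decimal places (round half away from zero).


BᵀP = [9.0000 1.5000]
S = R + BᵀPB = [2] + [18.0000] = [20.0000]
BᵀPA = [-7.5000 -9.0000]
K = S⁻¹·BᵀPA = [-0.3750 -0.4500]
A−BK = [-0.7500 -0.1000; 4.0000 0.0000]
AᵀP(A−BK) = [2.3125 0.3750; 0.3750 0.4500]
P' = Q + AᵀP(A−BK) = [8.5625 6.3750; 6.3750 9.4500]
tr(P') = 18.0125

18.0125


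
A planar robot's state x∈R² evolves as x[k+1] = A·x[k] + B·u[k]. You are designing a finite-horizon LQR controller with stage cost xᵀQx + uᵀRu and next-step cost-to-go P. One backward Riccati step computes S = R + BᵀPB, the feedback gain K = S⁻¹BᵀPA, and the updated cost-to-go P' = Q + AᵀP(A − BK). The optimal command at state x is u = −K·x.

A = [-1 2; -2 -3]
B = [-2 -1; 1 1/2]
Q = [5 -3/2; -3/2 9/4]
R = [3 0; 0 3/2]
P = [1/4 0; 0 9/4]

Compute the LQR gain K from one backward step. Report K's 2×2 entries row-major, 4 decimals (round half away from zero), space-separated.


-0.5079 -0.9841 -0.5079 -0.9841

BᵀP = [-0.5000 2.2500; -0.2500 1.1250]
S = R + BᵀPB = [3 0; 0 3/2] + [3.2500 1.6250; 1.6250 0.8125] = [6.2500 1.6250; 1.6250 2.3125]
BᵀPA = [-4.0000 -7.7500; -2.0000 -3.8750]
K = S⁻¹·BᵀPA = [-0.5079 -0.9841; -0.5079 -0.9841]
A−BK = [-2.5238 -0.9524; -1.2381 -1.5238]
AᵀP(A−BK) = [6.2024 7.0952; 7.0952 9.8095]
P' = Q + AᵀP(A−BK) = [11.2024 5.5952; 5.5952 12.0595]
tr(P') = 23.2619


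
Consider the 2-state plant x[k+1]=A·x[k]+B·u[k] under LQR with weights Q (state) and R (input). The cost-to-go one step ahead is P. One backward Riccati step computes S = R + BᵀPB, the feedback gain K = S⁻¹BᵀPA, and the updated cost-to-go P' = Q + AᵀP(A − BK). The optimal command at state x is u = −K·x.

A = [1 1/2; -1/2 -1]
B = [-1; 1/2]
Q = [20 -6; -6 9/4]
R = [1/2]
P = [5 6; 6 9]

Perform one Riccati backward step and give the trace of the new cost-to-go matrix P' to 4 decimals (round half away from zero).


26.7143

BᵀP = [-2.0000 -1.5000]
S = R + BᵀPB = [1/2] + [1.2500] = [1.7500]
BᵀPA = [-1.2500 0.5000]
K = S⁻¹·BᵀPA = [-0.7143 0.2857]
A−BK = [0.2857 0.7857; -0.1429 -1.1429]
AᵀP(A−BK) = [0.3571 -0.1429; -0.1429 4.1071]
P' = Q + AᵀP(A−BK) = [20.3571 -6.1429; -6.1429 6.3571]
tr(P') = 26.7143


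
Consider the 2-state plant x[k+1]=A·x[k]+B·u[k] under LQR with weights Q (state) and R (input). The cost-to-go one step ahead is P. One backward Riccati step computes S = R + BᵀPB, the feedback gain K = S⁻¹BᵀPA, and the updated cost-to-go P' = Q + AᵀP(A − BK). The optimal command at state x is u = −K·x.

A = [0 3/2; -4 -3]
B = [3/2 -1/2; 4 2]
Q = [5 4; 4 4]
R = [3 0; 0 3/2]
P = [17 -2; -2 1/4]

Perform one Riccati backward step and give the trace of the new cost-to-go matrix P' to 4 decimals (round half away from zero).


BᵀP = [17.5000 -2.0000; -12.5000 1.5000]
S = R + BᵀPB = [3 0; 0 3/2] + [18.2500 -12.7500; -12.7500 9.2500] = [21.2500 -12.7500; -12.7500 10.7500]
BᵀPA = [8.0000 32.2500; -6.0000 -23.2500]
K = S⁻¹·BᵀPA = [0.1442 0.7628; -0.3871 -1.2581]
A−BK = [-0.4099 -0.2732; -3.8027 -3.5351]
AᵀP(A−BK) = [0.5237 1.3491; 1.3491 4.6494]
P' = Q + AᵀP(A−BK) = [5.5237 5.3491; 5.3491 8.6494]
tr(P') = 14.1731

14.1731


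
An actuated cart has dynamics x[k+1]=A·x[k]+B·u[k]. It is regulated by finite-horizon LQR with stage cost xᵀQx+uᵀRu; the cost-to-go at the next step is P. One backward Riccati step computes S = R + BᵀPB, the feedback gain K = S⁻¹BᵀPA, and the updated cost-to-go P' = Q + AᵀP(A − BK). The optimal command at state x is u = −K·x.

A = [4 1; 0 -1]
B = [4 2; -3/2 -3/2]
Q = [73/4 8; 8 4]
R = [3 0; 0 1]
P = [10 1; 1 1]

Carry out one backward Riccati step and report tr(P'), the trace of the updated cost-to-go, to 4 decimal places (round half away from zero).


BᵀP = [38.5000 2.5000; 18.5000 0.5000]
S = R + BᵀPB = [3 0; 0 1] + [150.2500 73.2500; 73.2500 36.2500] = [153.2500 73.2500; 73.2500 37.2500]
BᵀPA = [154.0000 36.0000; 74.0000 18.0000]
K = S⁻¹·BᵀPA = [0.9213 0.0656; 0.1749 0.3542]
A−BK = [-0.0350 0.0292; 1.6443 -0.3703]
AᵀP(A−BK) = [5.1778 -0.3149; -0.3149 0.2624]
P' = Q + AᵀP(A−BK) = [23.4278 7.6851; 7.6851 4.2624]
tr(P') = 27.6902

27.6902


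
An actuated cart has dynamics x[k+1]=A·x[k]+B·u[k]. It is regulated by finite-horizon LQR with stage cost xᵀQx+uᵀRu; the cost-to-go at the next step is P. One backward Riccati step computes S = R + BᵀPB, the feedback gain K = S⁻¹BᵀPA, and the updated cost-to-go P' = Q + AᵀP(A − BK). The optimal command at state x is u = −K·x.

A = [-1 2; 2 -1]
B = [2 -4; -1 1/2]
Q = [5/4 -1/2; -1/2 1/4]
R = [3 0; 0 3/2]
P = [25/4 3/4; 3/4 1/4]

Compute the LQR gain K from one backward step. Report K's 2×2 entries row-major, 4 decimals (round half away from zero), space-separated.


BᵀP = [11.7500 1.2500; -24.6250 -2.8750]
S = R + BᵀPB = [3 0; 0 3/2] + [22.2500 -46.3750; -46.3750 97.0625] = [25.2500 -46.3750; -46.3750 98.5625]
BᵀPA = [-9.2500 22.2500; 18.8750 -46.3750]
K = S⁻¹·BᵀPA = [-0.1076 0.1253; 0.1409 -0.4115]
A−BK = [-0.2213 0.1032; 1.8220 -0.6689]
AᵀP(A−BK) = [0.5957 -0.3228; -0.3228 0.3760]
P' = Q + AᵀP(A−BK) = [1.8457 -0.8228; -0.8228 0.6260]
tr(P') = 2.4717

-0.1076 0.1253 0.1409 -0.4115


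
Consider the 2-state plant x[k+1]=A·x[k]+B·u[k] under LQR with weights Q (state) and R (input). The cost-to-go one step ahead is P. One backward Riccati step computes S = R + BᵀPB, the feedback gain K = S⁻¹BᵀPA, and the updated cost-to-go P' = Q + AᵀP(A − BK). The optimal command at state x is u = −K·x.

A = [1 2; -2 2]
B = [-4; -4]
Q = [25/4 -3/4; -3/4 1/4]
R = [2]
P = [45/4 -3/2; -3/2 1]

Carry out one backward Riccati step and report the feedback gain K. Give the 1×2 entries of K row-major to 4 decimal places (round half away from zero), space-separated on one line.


-0.2867 -0.4933

BᵀP = [-39.0000 2.0000]
S = R + BᵀPB = [2] + [148.0000] = [150.0000]
BᵀPA = [-43.0000 -74.0000]
K = S⁻¹·BᵀPA = [-0.2867 -0.4933]
A−BK = [-0.1467 0.0267; -3.1467 0.0267]
AᵀP(A−BK) = [8.9233 0.2867; 0.2867 0.4933]
P' = Q + AᵀP(A−BK) = [15.1733 -0.4633; -0.4633 0.7433]
tr(P') = 15.9167


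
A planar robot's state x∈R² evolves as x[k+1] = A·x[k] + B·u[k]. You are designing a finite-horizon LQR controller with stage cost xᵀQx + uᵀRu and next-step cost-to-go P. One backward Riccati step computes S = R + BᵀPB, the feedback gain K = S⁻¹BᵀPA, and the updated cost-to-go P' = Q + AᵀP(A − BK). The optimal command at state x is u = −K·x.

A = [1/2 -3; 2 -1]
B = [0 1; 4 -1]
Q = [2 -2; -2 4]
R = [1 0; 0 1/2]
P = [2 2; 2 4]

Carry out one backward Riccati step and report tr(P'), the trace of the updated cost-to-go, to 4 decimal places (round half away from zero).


BᵀP = [8.0000 16.0000; 0.0000 -2.0000]
S = R + BᵀPB = [1 0; 0 1/2] + [64.0000 -8.0000; -8.0000 2.0000] = [65.0000 -8.0000; -8.0000 2.5000]
BᵀPA = [36.0000 -40.0000; -4.0000 2.0000]
K = S⁻¹·BᵀPA = [0.5888 -0.8528; 0.2843 -1.9289]
A−BK = [0.2157 -1.0711; -0.0711 0.4822]
AᵀP(A−BK) = [0.4391 -1.0152; -1.0152 3.7462]
P' = Q + AᵀP(A−BK) = [2.4391 -3.0152; -3.0152 7.7462]
tr(P') = 10.1853

10.1853


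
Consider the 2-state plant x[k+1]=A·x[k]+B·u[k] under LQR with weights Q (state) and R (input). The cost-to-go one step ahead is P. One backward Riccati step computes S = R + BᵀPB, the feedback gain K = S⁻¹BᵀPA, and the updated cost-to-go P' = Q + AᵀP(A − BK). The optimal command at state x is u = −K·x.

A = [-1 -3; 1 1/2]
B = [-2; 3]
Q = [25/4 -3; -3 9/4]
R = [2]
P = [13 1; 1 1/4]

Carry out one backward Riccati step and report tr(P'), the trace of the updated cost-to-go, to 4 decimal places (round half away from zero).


17.4689

BᵀP = [-23.0000 -1.2500]
S = R + BᵀPB = [2] + [42.2500] = [44.2500]
BᵀPA = [21.7500 68.3750]
K = S⁻¹·BᵀPA = [0.4915 1.5452]
A−BK = [-0.0169 0.0904; -0.4746 -4.1356]
AᵀP(A−BK) = [0.5593 2.0169; 2.0169 8.4096]
P' = Q + AᵀP(A−BK) = [6.8093 -0.9831; -0.9831 10.6596]
tr(P') = 17.4689


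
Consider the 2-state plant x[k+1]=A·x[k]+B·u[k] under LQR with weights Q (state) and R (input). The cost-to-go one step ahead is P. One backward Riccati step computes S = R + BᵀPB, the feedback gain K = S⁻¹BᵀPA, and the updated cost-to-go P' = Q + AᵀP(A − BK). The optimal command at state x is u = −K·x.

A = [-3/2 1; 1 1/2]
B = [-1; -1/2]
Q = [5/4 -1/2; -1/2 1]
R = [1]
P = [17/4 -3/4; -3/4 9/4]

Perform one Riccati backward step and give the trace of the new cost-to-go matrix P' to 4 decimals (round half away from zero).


11.2747

BᵀP = [-3.8750 -0.3750]
S = R + BᵀPB = [1] + [4.0625] = [5.0625]
BᵀPA = [5.4375 -4.0625]
K = S⁻¹·BᵀPA = [1.0741 -0.8025]
A−BK = [-0.4259 0.1975; 1.5370 0.0988]
AᵀP(A−BK) = [8.2222 -1.0741; -1.0741 0.8025]
P' = Q + AᵀP(A−BK) = [9.4722 -1.5741; -1.5741 1.8025]
tr(P') = 11.2747


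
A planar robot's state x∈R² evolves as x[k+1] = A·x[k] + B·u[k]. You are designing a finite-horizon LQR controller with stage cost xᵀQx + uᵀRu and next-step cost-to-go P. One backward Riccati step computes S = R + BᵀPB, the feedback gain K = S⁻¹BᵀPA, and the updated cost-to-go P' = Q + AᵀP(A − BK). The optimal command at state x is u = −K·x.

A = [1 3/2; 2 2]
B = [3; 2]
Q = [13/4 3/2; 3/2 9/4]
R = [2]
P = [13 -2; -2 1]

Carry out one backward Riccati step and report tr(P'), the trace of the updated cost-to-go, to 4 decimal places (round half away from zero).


BᵀP = [35.0000 -4.0000]
S = R + BᵀPB = [2] + [97.0000] = [99.0000]
BᵀPA = [27.0000 44.5000]
K = S⁻¹·BᵀPA = [0.2727 0.4495]
A−BK = [0.1818 0.1515; 1.4545 1.1010]
AᵀP(A−BK) = [1.6364 1.3636; 1.3636 1.2475]
P' = Q + AᵀP(A−BK) = [4.8864 2.8636; 2.8636 3.4975]
tr(P') = 8.3838

8.3838


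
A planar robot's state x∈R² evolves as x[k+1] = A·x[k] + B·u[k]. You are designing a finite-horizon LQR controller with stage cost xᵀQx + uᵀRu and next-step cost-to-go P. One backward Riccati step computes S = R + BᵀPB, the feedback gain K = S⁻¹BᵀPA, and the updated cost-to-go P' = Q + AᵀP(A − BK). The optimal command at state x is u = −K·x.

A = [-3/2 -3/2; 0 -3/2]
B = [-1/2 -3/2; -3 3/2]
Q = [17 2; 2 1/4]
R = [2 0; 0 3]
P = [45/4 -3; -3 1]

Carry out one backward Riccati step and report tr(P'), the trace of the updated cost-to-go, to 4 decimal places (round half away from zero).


20.9186

BᵀP = [3.3750 -1.5000; -21.3750 6.0000]
S = R + BᵀPB = [2 0; 0 3] + [2.8125 -7.3125; -7.3125 41.0625] = [4.8125 -7.3125; -7.3125 44.0625]
BᵀPA = [-5.0625 -2.8125; 32.0625 23.0625]
K = S⁻¹·BᵀPA = [0.0718 0.2820; 0.7396 0.5702]
A−BK = [-0.3547 -0.5037; -0.8939 -1.5093]
AᵀP(A−BK) = [1.9633 1.7080; 1.7080 1.7053]
P' = Q + AᵀP(A−BK) = [18.9633 3.7080; 3.7080 1.9553]
tr(P') = 20.9186


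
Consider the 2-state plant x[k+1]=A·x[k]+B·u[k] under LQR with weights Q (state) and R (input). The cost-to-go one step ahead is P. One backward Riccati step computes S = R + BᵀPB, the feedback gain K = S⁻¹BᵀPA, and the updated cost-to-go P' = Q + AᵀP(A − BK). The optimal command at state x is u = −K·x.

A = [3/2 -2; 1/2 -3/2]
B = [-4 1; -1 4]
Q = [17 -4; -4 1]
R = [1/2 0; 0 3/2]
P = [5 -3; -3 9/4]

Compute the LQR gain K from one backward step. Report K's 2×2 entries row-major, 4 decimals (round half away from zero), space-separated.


-0.3592 0.4121 0.0218 -0.2198

BᵀP = [-17.0000 9.7500; -7.0000 6.0000]
S = R + BᵀPB = [1/2 0; 0 3/2] + [58.2500 22.0000; 22.0000 17.0000] = [58.7500 22.0000; 22.0000 18.5000]
BᵀPA = [-20.6250 19.3750; -7.5000 5.0000]
K = S⁻¹·BᵀPA = [-0.3592 0.4121; 0.0218 -0.2198]
A−BK = [0.0414 -0.1319; 0.0537 -0.2088]
AᵀP(A−BK) = [0.0669 -0.0865; -0.0865 0.1772]
P' = Q + AᵀP(A−BK) = [17.0669 -4.0865; -4.0865 1.1772]
tr(P') = 18.2441


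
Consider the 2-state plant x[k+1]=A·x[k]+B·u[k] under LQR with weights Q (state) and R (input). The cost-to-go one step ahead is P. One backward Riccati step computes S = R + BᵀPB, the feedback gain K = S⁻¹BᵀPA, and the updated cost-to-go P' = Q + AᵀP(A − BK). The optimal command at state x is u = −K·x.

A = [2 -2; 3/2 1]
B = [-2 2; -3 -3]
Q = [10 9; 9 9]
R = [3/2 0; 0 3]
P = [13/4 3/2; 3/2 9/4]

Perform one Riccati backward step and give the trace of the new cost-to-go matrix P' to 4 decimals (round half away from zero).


21.2070

BᵀP = [-11.0000 -9.7500; 2.0000 -3.7500]
S = R + BᵀPB = [3/2 0; 0 3] + [51.2500 7.2500; 7.2500 15.2500] = [52.7500 7.2500; 7.2500 18.2500]
BᵀPA = [-36.6250 12.2500; -1.6250 -7.7500]
K = S⁻¹·BᵀPA = [-0.7215 0.3074; 0.1976 -0.5468]
A−BK = [0.1619 -0.2917; -0.0717 0.2818]
AᵀP(A−BK) = [0.9598 -0.7559; -0.7559 1.2472]
P' = Q + AᵀP(A−BK) = [10.9598 8.2441; 8.2441 10.2472]
tr(P') = 21.2070


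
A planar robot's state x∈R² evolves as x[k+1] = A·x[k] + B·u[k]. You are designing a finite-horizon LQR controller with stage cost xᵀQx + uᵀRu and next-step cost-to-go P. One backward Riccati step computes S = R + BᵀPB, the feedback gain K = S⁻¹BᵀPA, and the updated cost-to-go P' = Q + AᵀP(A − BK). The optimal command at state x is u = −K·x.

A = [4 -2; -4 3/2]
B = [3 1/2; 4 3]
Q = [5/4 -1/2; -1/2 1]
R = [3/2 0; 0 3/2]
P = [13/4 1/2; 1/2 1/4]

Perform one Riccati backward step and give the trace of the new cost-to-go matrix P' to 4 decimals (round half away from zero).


12.8776

BᵀP = [11.7500 2.5000; 3.1250 1.0000]
S = R + BᵀPB = [3/2 0; 0 3/2] + [45.2500 13.3750; 13.3750 4.5625] = [46.7500 13.3750; 13.3750 6.0625]
BᵀPA = [37.0000 -19.7500; 8.5000 -4.7500]
K = S⁻¹·BᵀPA = [1.0583 -0.5377; -0.9327 0.4027]
A−BK = [1.2915 -0.5883; -5.4350 2.4426]
AᵀP(A−BK) = [8.7713 -4.0291; -4.0291 1.8563]
P' = Q + AᵀP(A−BK) = [10.0213 -4.5291; -4.5291 2.8563]
tr(P') = 12.8776


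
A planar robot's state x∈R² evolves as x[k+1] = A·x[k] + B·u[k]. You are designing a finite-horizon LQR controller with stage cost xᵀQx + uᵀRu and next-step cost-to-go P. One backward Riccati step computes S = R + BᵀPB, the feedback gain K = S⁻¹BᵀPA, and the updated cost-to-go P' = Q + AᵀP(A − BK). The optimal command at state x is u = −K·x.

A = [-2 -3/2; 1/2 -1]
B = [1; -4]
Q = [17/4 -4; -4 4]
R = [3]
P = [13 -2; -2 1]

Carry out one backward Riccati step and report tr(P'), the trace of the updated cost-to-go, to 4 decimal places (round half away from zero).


BᵀP = [21.0000 -6.0000]
S = R + BᵀPB = [3] + [45.0000] = [48.0000]
BᵀPA = [-45.0000 -25.5000]
K = S⁻¹·BᵀPA = [-0.9375 -0.5313]
A−BK = [-1.0625 -0.9688; -3.2500 -3.1250]
AᵀP(A−BK) = [14.0625 12.0938; 12.0938 10.7031]
P' = Q + AᵀP(A−BK) = [18.3125 8.0938; 8.0938 14.7031]
tr(P') = 33.0156

33.0156


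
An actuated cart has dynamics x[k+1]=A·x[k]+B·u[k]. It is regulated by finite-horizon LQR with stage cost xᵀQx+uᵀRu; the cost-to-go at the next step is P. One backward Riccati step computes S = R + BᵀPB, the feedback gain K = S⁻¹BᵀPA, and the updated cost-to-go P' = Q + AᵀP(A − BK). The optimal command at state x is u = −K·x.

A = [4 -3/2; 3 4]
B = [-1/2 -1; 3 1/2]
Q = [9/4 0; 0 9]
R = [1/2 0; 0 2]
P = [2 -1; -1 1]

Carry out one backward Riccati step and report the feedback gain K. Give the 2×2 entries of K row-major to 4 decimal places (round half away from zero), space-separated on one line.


BᵀP = [-4.0000 3.5000; -2.5000 1.5000]
S = R + BᵀPB = [1/2 0; 0 2] + [12.5000 5.7500; 5.7500 3.2500] = [13.0000 5.7500; 5.7500 5.2500]
BᵀPA = [-5.5000 20.0000; -5.5000 9.7500]
K = S⁻¹·BᵀPA = [0.0782 1.3908; -1.1332 0.3339]
A−BK = [2.9059 -0.4707; 3.3321 -0.3393]
AᵀP(A−BK) = [11.1972 -2.0142; -2.0142 1.4290]
P' = Q + AᵀP(A−BK) = [13.4472 -2.0142; -2.0142 10.4290]
tr(P') = 23.8761

0.0782 1.3908 -1.1332 0.3339


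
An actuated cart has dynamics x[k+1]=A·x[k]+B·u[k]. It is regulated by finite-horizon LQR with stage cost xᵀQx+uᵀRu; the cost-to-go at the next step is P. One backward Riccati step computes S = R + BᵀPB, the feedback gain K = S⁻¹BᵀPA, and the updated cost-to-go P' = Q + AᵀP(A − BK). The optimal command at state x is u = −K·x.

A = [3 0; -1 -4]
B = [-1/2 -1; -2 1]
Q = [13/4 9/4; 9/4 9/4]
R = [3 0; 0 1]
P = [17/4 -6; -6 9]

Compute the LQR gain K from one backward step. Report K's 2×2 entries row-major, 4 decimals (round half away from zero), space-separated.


BᵀP = [9.8750 -15.0000; -10.2500 15.0000]
S = R + BᵀPB = [3 0; 0 1] + [25.0625 -24.8750; -24.8750 25.2500] = [28.0625 -24.8750; -24.8750 26.2500]
BᵀPA = [44.6250 60.0000; -45.7500 -60.0000]
K = S⁻¹·BᵀPA = [0.2831 0.6999; -1.4745 -1.6225]
A−BK = [1.6670 -1.2725; 1.0408 -0.9777]
AᵀP(A−BK) = [3.1543 2.5387; 2.5387 4.6575]
P' = Q + AᵀP(A−BK) = [6.4043 4.7887; 4.7887 6.9075]
tr(P') = 13.3118

0.2831 0.6999 -1.4745 -1.6225


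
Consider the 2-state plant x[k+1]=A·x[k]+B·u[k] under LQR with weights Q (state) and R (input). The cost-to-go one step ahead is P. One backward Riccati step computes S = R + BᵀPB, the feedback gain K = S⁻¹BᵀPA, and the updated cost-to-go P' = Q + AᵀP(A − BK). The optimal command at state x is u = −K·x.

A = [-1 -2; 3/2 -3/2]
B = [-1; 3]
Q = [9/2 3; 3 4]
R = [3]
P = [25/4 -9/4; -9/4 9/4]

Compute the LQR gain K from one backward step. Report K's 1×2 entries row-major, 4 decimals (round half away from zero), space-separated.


BᵀP = [-13.0000 9.0000]
S = R + BᵀPB = [3] + [40.0000] = [43.0000]
BᵀPA = [26.5000 12.5000]
K = S⁻¹·BᵀPA = [0.6163 0.2907]
A−BK = [-0.3837 -1.7093; -0.3488 -2.3721]
AᵀP(A−BK) = [1.7311 3.1090; 3.1090 12.9288]
P' = Q + AᵀP(A−BK) = [6.2311 6.1090; 6.1090 16.9288]
tr(P') = 23.1599

0.6163 0.2907


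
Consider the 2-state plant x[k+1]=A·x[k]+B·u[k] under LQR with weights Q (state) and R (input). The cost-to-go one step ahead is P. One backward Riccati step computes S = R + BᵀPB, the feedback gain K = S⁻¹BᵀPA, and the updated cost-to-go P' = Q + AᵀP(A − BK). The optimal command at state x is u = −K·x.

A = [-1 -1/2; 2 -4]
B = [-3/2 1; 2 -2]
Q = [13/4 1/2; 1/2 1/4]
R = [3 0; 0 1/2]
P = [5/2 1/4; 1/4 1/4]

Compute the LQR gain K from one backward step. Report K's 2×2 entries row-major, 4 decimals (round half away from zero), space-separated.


BᵀP = [-3.2500 0.1250; 2.0000 -0.2500]
S = R + BᵀPB = [3 0; 0 1/2] + [5.1250 -3.5000; -3.5000 2.5000] = [8.1250 -3.5000; -3.5000 3.0000]
BᵀPA = [3.5000 1.1250; -2.5000 0.0000]
K = S⁻¹·BᵀPA = [0.1443 0.2784; -0.6649 0.3247]
A−BK = [-0.1186 -0.4072; 0.3814 -3.9072]
AᵀP(A−BK) = [0.3325 -0.1624; -0.1624 5.3119]
P' = Q + AᵀP(A−BK) = [3.5825 0.3376; 0.3376 5.5619]
tr(P') = 9.1443

0.1443 0.2784 -0.6649 0.3247


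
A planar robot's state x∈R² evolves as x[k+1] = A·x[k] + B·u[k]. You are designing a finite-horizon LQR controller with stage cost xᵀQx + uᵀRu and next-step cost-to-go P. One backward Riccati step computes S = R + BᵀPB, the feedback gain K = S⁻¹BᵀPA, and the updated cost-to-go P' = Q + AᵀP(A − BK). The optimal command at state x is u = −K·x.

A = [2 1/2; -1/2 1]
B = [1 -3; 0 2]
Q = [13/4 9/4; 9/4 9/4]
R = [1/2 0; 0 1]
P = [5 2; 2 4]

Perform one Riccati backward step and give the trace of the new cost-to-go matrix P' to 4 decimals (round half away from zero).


BᵀP = [5.0000 2.0000; -11.0000 2.0000]
S = R + BᵀPB = [1/2 0; 0 1] + [5.0000 -11.0000; -11.0000 37.0000] = [5.5000 -11.0000; -11.0000 38.0000]
BᵀPA = [9.0000 4.5000; -23.0000 -3.5000]
K = S⁻¹·BᵀPA = [1.0114 1.5057; -0.3125 0.3438]
A−BK = [0.0511 0.0256; 0.1250 0.3125]
AᵀP(A−BK) = [0.7102 0.8551; 0.8551 1.6776]
P' = Q + AᵀP(A−BK) = [3.9602 3.1051; 3.1051 3.9276]
tr(P') = 7.8878

7.8878


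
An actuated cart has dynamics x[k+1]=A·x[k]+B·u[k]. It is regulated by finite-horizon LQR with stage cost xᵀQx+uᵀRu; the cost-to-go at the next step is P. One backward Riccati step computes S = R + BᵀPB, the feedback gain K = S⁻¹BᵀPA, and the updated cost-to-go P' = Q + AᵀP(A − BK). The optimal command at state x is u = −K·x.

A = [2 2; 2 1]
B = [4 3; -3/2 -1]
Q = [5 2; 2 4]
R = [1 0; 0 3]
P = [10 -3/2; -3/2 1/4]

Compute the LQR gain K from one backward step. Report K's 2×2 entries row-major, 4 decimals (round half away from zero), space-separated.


0.3358 0.3664 0.0860 0.0927

BᵀP = [42.2500 -6.3750; 31.5000 -4.7500]
S = R + BᵀPB = [1 0; 0 3] + [178.5625 133.1250; 133.1250 99.2500] = [179.5625 133.1250; 133.1250 102.2500]
BᵀPA = [71.7500 78.1250; 53.5000 58.2500]
K = S⁻¹·BᵀPA = [0.3358 0.3664; 0.0860 0.0927]
A−BK = [0.3987 0.2565; 2.5897 1.6422]
AᵀP(A−BK) = [0.3037 0.2543; 0.2543 0.2284]
P' = Q + AᵀP(A−BK) = [5.3037 2.2543; 2.2543 4.2284]
tr(P') = 9.5321


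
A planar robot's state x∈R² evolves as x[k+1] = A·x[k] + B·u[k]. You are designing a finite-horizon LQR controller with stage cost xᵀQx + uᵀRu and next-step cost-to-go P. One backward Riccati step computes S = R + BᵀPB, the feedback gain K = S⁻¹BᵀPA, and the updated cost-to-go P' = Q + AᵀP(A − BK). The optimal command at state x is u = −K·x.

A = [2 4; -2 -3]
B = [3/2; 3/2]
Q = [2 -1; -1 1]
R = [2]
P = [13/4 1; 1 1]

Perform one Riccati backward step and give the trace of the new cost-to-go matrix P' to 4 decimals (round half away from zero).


BᵀP = [6.3750 3.0000]
S = R + BᵀPB = [2] + [14.0625] = [16.0625]
BᵀPA = [6.7500 16.5000]
K = S⁻¹·BᵀPA = [0.4202 1.0272]
A−BK = [1.3696 2.4591; -2.6304 -4.5409]
AᵀP(A−BK) = [6.1634 11.0661; 11.0661 20.0506]
P' = Q + AᵀP(A−BK) = [8.1634 10.0661; 10.0661 21.0506]
tr(P') = 29.2140

29.2140


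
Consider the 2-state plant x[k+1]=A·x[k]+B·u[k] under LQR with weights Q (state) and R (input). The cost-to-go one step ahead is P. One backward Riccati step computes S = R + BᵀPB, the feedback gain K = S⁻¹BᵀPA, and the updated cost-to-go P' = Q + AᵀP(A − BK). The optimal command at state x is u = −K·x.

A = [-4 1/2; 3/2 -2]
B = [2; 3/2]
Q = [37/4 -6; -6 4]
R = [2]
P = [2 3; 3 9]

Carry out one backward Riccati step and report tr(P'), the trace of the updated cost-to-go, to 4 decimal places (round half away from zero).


34.5052

BᵀP = [8.5000 19.5000]
S = R + BᵀPB = [2] + [46.2500] = [48.2500]
BᵀPA = [-4.7500 -34.7500]
K = S⁻¹·BᵀPA = [-0.0984 -0.7202]
A−BK = [-3.8031 1.9404; 1.6477 -0.9197]
AᵀP(A−BK) = [15.7824 -8.1710; -8.1710 5.4728]
P' = Q + AᵀP(A−BK) = [25.0324 -14.1710; -14.1710 9.4728]
tr(P') = 34.5052


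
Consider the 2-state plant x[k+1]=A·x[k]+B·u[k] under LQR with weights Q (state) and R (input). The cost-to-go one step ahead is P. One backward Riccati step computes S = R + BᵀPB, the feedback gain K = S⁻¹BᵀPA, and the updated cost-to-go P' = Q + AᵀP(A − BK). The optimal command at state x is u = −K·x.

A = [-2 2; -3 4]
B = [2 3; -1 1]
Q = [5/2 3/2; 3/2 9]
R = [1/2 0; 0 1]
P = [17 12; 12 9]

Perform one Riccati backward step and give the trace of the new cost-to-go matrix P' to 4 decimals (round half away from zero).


BᵀP = [22.0000 15.0000; 63.0000 45.0000]
S = R + BᵀPB = [1/2 0; 0 1] + [29.0000 81.0000; 81.0000 234.0000] = [29.5000 81.0000; 81.0000 235.0000]
BᵀPA = [-89.0000 104.0000; -261.0000 306.0000]
K = S⁻¹·BᵀPA = [0.6083 -0.9314; -1.3203 1.6231]
A−BK = [0.7443 -1.0067; -1.0713 1.4455]
AᵀP(A−BK) = [2.5384 -3.2490; -3.2490 4.1777]
P' = Q + AᵀP(A−BK) = [5.0384 -1.7490; -1.7490 13.1777]
tr(P') = 18.2160

18.2160


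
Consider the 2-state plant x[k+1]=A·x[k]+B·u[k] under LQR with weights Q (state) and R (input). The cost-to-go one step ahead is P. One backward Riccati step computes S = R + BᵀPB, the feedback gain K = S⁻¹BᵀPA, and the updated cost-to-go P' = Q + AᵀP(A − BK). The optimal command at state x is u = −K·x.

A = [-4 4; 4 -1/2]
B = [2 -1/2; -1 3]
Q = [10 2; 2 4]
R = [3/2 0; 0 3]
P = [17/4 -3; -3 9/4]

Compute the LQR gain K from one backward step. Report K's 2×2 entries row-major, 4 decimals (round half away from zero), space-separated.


-1.6670 1.1617 0.8002 -0.3960

BᵀP = [11.5000 -8.2500; -11.1250 8.2500]
S = R + BᵀPB = [3/2 0; 0 3] + [31.2500 -30.5000; -30.5000 30.3125] = [32.7500 -30.5000; -30.5000 33.3125]
BᵀPA = [-79.0000 50.1250; 77.5000 -48.6250]
K = S⁻¹·BᵀPA = [-1.6670 1.1617; 0.8002 -0.3960]
A−BK = [-0.2660 1.4786; -0.0677 1.8498]
AᵀP(A−BK) = [6.2922 -4.0324; -4.0324 3.0747]
P' = Q + AᵀP(A−BK) = [16.2922 -2.0324; -2.0324 7.0747]
tr(P') = 23.3669


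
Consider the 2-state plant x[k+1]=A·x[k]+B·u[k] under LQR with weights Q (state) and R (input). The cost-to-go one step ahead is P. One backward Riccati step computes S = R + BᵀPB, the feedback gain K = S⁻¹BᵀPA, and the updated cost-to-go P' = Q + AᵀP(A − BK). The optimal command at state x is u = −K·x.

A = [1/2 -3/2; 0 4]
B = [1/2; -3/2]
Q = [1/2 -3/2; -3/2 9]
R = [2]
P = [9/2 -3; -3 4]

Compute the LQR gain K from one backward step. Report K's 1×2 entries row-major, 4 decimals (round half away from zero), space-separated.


BᵀP = [6.7500 -7.5000]
S = R + BᵀPB = [2] + [14.6250] = [16.6250]
BᵀPA = [3.3750 -40.1250]
K = S⁻¹·BᵀPA = [0.2030 -2.4135]
A−BK = [0.3985 -0.2932; 0.3045 0.3797]
AᵀP(A−BK) = [0.4398 -1.2293; -1.2293 13.2820]
P' = Q + AᵀP(A−BK) = [0.9398 -2.7293; -2.7293 22.2820]
tr(P') = 23.2218

0.2030 -2.4135


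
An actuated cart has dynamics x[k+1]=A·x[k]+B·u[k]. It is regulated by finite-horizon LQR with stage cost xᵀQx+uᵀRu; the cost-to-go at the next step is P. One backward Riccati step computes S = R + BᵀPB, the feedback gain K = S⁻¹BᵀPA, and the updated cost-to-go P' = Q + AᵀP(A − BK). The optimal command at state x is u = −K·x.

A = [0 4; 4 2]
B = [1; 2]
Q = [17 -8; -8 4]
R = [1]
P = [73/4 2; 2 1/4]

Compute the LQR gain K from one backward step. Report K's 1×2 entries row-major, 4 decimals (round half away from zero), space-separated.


0.3540 3.3274

BᵀP = [22.2500 2.5000]
S = R + BᵀPB = [1] + [27.2500] = [28.2500]
BᵀPA = [10.0000 94.0000]
K = S⁻¹·BᵀPA = [0.3540 3.3274]
A−BK = [-0.3540 0.6726; 3.2920 -4.6549]
AᵀP(A−BK) = [0.4602 0.7257; 0.7257 12.2212]
P' = Q + AᵀP(A−BK) = [17.4602 -7.2743; -7.2743 16.2212]
tr(P') = 33.6814


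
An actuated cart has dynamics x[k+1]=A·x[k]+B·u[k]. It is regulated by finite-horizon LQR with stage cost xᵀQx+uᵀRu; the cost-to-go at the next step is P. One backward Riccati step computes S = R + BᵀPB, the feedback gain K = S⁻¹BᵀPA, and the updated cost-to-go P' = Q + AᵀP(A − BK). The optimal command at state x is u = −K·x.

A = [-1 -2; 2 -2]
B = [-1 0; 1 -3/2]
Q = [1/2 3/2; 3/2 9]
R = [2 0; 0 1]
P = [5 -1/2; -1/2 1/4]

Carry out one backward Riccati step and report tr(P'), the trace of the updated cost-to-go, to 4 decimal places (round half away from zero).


BᵀP = [-5.5000 0.7500; 0.7500 -0.3750]
S = R + BᵀPB = [2 0; 0 1] + [6.2500 -1.1250; -1.1250 0.5625] = [8.2500 -1.1250; -1.1250 1.5625]
BᵀPA = [7.0000 9.5000; -1.5000 -0.7500]
K = S⁻¹·BᵀPA = [0.7957 1.2043; -0.3871 0.3871]
A−BK = [-0.2043 -0.7957; 0.6237 -2.6237]
AᵀP(A−BK) = [1.8495 2.1505; 2.1505 5.8495]
P' = Q + AᵀP(A−BK) = [2.3495 3.6505; 3.6505 14.8495]
tr(P') = 17.1989

17.1989


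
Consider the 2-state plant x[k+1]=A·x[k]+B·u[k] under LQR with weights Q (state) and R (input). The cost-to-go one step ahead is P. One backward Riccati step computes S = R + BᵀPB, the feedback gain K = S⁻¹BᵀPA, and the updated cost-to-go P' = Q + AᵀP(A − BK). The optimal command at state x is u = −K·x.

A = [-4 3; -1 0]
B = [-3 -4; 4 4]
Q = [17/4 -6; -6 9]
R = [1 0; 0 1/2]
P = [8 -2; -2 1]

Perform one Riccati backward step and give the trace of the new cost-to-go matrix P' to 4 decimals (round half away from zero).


22.8785

BᵀP = [-32.0000 10.0000; -40.0000 12.0000]
S = R + BᵀPB = [1 0; 0 1/2] + [136.0000 168.0000; 168.0000 208.0000] = [137.0000 168.0000; 168.0000 208.5000]
BᵀPA = [118.0000 -96.0000; 148.0000 -120.0000]
K = S⁻¹·BᵀPA = [-0.7665 0.4229; 1.3275 -0.9163]
A−BK = [-0.9897 0.6035; -3.2438 1.9736]
AᵀP(A−BK) = [6.9853 -4.2907; -4.2907 2.6432]
P' = Q + AᵀP(A−BK) = [11.2353 -10.2907; -10.2907 11.6432]
tr(P') = 22.8785
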